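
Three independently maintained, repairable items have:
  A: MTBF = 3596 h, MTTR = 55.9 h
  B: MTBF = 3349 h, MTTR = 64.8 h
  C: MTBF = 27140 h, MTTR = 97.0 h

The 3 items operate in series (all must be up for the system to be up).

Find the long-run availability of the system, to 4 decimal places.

0.9626

A(A) = MTBF/(MTBF+MTTR) = 3596/(3596+55.9) = 0.984693
A(B) = MTBF/(MTBF+MTTR) = 3349/(3349+64.8) = 0.981018
A(C) = MTBF/(MTBF+MTTR) = 27140/(27140+97.0) = 0.996439
Series availability: 0.984693 × 0.981018 × 0.996439 = 0.9626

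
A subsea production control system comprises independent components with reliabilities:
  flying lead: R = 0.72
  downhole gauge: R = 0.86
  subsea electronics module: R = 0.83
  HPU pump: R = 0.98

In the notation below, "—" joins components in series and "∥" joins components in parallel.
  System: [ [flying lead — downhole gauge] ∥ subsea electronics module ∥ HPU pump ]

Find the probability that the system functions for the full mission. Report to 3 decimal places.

Series (flying lead and downhole gauge): 0.72000 × 0.86000 = 0.61920
Parallel ([0.61920], subsea electronics module, and HPU pump): 1 − (1 − 0.61920)(1 − 0.83000)(1 − 0.98000) = 0.999

0.999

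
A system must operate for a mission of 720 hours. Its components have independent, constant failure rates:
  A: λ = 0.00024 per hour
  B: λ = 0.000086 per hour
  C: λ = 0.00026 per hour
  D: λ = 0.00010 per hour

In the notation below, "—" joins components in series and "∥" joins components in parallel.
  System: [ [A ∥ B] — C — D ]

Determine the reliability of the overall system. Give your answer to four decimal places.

0.7643

R(A) = exp(−0.00024 × 720) = 0.841306
R(B) = exp(−0.000086 × 720) = 0.939958
R(C) = exp(−0.00026 × 720) = 0.829278
R(D) = exp(−0.00010 × 720) = 0.930531
Parallel (A and B): 1 − (1 − 0.841306)(1 − 0.939958) = 0.990472
Series ([0.990472], C, and D): 0.990472 × 0.829278 × 0.930531 = 0.7643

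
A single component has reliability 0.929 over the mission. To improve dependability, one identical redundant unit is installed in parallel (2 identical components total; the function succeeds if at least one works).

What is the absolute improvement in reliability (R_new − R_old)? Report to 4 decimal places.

R_before = 0.929
R_after = 1 − (1 − 0.929)^2 = 0.9950
ΔR = 0.9950 − 0.929 = 0.0660

0.0660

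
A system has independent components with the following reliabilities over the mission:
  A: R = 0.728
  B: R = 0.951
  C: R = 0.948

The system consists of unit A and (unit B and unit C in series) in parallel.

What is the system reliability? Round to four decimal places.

0.9732

Series (B and C): 0.951000 × 0.948000 = 0.901548
Parallel (A and [0.901548]): 1 − (1 − 0.728000)(1 − 0.901548) = 0.9732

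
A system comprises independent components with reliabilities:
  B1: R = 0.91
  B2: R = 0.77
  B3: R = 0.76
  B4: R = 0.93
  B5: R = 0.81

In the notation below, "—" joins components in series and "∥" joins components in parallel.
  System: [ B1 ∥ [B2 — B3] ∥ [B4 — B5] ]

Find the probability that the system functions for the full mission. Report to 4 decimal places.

Series (B2 and B3): 0.770000 × 0.760000 = 0.585200
Series (B4 and B5): 0.930000 × 0.810000 = 0.753300
Parallel (B1, [0.585200], and [0.753300]): 1 − (1 − 0.910000)(1 − 0.585200)(1 − 0.753300) = 0.9908

0.9908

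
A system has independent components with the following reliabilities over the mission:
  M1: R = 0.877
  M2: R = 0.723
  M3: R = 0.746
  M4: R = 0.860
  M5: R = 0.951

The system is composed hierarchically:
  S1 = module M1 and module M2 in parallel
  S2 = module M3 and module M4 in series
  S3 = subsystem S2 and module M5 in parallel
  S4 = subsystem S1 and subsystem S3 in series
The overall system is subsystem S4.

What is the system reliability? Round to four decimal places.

0.9490

Parallel (M1 and M2): 1 − (1 − 0.877000)(1 − 0.723000) = 0.965929
Series (M3 and M4): 0.746000 × 0.860000 = 0.641560
Parallel ([0.641560] and M5): 1 − (1 − 0.641560)(1 − 0.951000) = 0.982436
Series ([0.965929] and [0.982436]): 0.965929 × 0.982436 = 0.9490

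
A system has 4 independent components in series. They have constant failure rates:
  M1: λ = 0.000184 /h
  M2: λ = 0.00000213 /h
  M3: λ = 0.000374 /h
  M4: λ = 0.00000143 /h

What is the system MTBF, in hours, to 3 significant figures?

Series of exponential components: λ_sys = Σ λ_i
λ_sys = 0.000184 + 0.00000213 + 0.000374 + 0.00000143 = 5.6156e-04 /h
MTBF = 1 / λ_sys = 1780 h

1780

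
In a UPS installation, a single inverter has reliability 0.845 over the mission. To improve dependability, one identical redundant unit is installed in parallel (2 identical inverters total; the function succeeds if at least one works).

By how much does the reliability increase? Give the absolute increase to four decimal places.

0.1310

R_before = 0.845
R_after = 1 − (1 − 0.845)^2 = 0.9760
ΔR = 0.9760 − 0.845 = 0.1310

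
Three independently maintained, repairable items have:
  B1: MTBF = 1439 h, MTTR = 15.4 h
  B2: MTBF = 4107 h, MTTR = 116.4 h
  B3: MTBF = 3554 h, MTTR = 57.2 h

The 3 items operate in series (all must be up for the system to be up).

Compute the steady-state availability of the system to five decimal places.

A(B1) = MTBF/(MTBF+MTTR) = 1439/(1439+15.4) = 0.989411
A(B2) = MTBF/(MTBF+MTTR) = 4107/(4107+116.4) = 0.972439
A(B3) = MTBF/(MTBF+MTTR) = 3554/(3554+57.2) = 0.984160
Series availability: 0.989411 × 0.972439 × 0.984160 = 0.94690

0.94690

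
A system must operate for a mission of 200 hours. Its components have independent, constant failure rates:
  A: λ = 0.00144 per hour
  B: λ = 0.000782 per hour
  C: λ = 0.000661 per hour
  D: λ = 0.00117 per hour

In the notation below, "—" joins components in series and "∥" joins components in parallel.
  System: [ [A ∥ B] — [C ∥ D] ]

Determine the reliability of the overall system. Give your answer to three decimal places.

0.939

R(A) = exp(−0.00144 × 200) = 0.74976
R(B) = exp(−0.000782 × 200) = 0.85522
R(C) = exp(−0.000661 × 200) = 0.87617
R(D) = exp(−0.00117 × 200) = 0.79136
Parallel (A and B): 1 − (1 − 0.74976)(1 − 0.85522) = 0.96377
Parallel (C and D): 1 − (1 − 0.87617)(1 − 0.79136) = 0.97416
Series ([0.96377] and [0.97416]): 0.96377 × 0.97416 = 0.939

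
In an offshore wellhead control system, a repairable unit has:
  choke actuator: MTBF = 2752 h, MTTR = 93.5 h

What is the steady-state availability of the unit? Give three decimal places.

A(choke actuator) = MTBF/(MTBF+MTTR) = 2752/(2752+93.5) = 0.967

0.967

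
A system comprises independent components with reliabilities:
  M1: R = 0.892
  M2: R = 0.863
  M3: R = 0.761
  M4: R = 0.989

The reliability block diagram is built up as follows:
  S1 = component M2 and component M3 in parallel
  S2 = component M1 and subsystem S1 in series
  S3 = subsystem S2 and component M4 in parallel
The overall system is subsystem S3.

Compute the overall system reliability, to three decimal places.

0.998

Parallel (M2 and M3): 1 − (1 − 0.86300)(1 − 0.76100) = 0.96726
Series (M1 and [0.96726]): 0.89200 × 0.96726 = 0.86280
Parallel ([0.86280] and M4): 1 − (1 − 0.86280)(1 − 0.98900) = 0.998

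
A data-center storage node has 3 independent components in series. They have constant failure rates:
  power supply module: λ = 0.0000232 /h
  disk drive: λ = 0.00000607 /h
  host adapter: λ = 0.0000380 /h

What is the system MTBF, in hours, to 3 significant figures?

Series of exponential components: λ_sys = Σ λ_i
λ_sys = 0.0000232 + 0.00000607 + 0.0000380 = 6.7270e-05 /h
MTBF = 1 / λ_sys = 14900 h

14900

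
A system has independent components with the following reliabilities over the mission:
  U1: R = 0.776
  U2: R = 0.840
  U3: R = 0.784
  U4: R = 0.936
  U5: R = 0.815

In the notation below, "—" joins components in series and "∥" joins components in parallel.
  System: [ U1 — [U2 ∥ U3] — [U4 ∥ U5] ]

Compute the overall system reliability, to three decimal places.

Parallel (U2 and U3): 1 − (1 − 0.84000)(1 − 0.78400) = 0.96544
Parallel (U4 and U5): 1 − (1 − 0.93600)(1 − 0.81500) = 0.98816
Series (U1, [0.96544], and [0.98816]): 0.77600 × 0.96544 × 0.98816 = 0.740

0.740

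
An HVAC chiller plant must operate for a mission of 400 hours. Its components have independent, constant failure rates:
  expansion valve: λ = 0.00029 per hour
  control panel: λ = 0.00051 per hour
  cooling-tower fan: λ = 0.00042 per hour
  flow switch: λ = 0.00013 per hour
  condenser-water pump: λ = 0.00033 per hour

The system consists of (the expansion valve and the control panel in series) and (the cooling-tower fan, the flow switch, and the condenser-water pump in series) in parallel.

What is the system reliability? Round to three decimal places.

R(expansion valve) = exp(−0.00029 × 400) = 0.89048
R(control panel) = exp(−0.00051 × 400) = 0.81546
R(cooling-tower fan) = exp(−0.00042 × 400) = 0.84535
R(flow switch) = exp(−0.00013 × 400) = 0.94933
R(condenser-water pump) = exp(−0.00033 × 400) = 0.87634
Series (expansion valve and control panel): 0.89048 × 0.81546 = 0.72615
Series (cooling-tower fan, flow switch, and condenser-water pump): 0.84535 × 0.94933 × 0.87634 = 0.70328
Parallel ([0.72615] and [0.70328]): 1 − (1 − 0.72615)(1 − 0.70328) = 0.919

0.919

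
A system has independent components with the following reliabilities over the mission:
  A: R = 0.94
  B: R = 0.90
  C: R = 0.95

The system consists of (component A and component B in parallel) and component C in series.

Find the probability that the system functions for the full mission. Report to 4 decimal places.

0.9443

Parallel (A and B): 1 − (1 − 0.940000)(1 − 0.900000) = 0.994000
Series ([0.994000] and C): 0.994000 × 0.950000 = 0.9443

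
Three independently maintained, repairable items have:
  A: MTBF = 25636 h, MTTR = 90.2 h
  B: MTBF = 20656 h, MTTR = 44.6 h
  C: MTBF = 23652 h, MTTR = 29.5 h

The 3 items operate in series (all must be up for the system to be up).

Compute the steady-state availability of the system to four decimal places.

A(A) = MTBF/(MTBF+MTTR) = 25636/(25636+90.2) = 0.996494
A(B) = MTBF/(MTBF+MTTR) = 20656/(20656+44.6) = 0.997845
A(C) = MTBF/(MTBF+MTTR) = 23652/(23652+29.5) = 0.998754
Series availability: 0.996494 × 0.997845 × 0.998754 = 0.9931

0.9931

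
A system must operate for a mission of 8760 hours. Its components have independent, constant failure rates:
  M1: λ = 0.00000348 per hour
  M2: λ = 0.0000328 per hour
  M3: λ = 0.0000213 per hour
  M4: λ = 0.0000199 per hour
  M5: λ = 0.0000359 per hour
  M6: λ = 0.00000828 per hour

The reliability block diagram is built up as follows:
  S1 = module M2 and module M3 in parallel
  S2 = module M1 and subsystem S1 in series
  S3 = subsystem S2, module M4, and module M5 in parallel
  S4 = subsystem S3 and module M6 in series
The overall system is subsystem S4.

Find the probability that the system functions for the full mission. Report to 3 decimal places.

0.927

R(M1) = exp(−0.00000348 × 8760) = 0.96998
R(M2) = exp(−0.0000328 × 8760) = 0.75027
R(M3) = exp(−0.0000213 × 8760) = 0.82979
R(M4) = exp(−0.0000199 × 8760) = 0.84002
R(M5) = exp(−0.0000359 × 8760) = 0.73017
R(M6) = exp(−0.00000828 × 8760) = 0.93004
Parallel (M2 and M3): 1 − (1 − 0.75027)(1 − 0.82979) = 0.95749
Series (M1 and [0.95749]): 0.96998 × 0.95749 = 0.92875
Parallel ([0.92875], M4, and M5): 1 − (1 − 0.92875)(1 − 0.84002)(1 − 0.73017) = 0.99692
Series ([0.99692] and M6): 0.99692 × 0.93004 = 0.927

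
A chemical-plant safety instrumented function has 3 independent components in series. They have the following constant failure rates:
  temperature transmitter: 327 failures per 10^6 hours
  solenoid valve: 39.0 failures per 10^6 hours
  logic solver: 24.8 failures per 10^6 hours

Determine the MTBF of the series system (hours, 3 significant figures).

Series of exponential components: λ_sys = Σ λ_i
λ_sys = 0.000327 + 0.0000390 + 0.0000248 = 3.9080e-04 /h
MTBF = 1 / λ_sys = 2560 h

2560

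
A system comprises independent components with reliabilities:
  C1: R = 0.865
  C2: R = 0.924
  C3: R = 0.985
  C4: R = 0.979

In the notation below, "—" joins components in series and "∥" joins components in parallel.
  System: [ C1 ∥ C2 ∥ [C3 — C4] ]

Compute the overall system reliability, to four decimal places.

0.9996

Series (C3 and C4): 0.985000 × 0.979000 = 0.964315
Parallel (C1, C2, and [0.964315]): 1 − (1 − 0.865000)(1 − 0.924000)(1 − 0.964315) = 0.9996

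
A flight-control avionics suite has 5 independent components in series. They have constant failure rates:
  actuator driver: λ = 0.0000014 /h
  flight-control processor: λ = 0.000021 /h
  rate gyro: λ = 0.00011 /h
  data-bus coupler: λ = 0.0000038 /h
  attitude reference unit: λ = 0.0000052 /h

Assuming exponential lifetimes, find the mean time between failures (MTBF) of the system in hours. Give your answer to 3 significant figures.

Series of exponential components: λ_sys = Σ λ_i
λ_sys = 0.0000014 + 0.000021 + 0.00011 + 0.0000038 + 0.0000052 = 1.4140e-04 /h
MTBF = 1 / λ_sys = 7070 h

7070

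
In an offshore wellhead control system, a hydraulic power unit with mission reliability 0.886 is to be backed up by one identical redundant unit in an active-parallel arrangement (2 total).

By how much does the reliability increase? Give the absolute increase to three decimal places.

R_before = 0.886
R_after = 1 − (1 − 0.886)^2 = 0.987
ΔR = 0.987 − 0.886 = 0.101

0.101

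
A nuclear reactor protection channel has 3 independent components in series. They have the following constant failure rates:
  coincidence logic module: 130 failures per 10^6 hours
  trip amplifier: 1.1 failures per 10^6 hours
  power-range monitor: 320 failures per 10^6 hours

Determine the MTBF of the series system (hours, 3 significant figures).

2220

Series of exponential components: λ_sys = Σ λ_i
λ_sys = 0.00013 + 0.0000011 + 0.00032 = 4.5110e-04 /h
MTBF = 1 / λ_sys = 2220 h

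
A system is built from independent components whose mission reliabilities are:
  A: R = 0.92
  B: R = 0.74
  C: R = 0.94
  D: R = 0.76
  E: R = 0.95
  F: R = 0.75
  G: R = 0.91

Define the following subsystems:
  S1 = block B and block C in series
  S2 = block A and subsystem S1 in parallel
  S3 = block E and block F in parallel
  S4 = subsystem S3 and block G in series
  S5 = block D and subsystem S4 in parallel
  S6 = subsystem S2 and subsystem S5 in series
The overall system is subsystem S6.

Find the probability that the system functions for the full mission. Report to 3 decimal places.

0.952

Series (B and C): 0.74000 × 0.94000 = 0.69560
Parallel (A and [0.69560]): 1 − (1 − 0.92000)(1 − 0.69560) = 0.97565
Parallel (E and F): 1 − (1 − 0.95000)(1 − 0.75000) = 0.98750
Series ([0.98750] and G): 0.98750 × 0.91000 = 0.89863
Parallel (D and [0.89863]): 1 − (1 − 0.76000)(1 − 0.89863) = 0.97567
Series ([0.97565] and [0.97567]): 0.97565 × 0.97567 = 0.952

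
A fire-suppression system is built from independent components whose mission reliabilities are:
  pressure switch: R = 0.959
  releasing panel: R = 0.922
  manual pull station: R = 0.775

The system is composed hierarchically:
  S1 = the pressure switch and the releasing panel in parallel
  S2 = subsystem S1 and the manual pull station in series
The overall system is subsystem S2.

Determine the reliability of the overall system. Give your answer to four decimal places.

Parallel (pressure switch and releasing panel): 1 − (1 − 0.959000)(1 − 0.922000) = 0.996802
Series ([0.996802] and manual pull station): 0.996802 × 0.775000 = 0.7725

0.7725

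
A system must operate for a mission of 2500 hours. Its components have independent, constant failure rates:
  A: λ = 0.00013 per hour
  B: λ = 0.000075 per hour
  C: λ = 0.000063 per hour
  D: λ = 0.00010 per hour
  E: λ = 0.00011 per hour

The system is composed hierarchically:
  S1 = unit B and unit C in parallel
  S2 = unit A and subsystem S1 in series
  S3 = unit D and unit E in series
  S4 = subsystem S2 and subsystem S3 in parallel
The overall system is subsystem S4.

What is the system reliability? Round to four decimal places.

0.8793

R(A) = exp(−0.00013 × 2500) = 0.722527
R(B) = exp(−0.000075 × 2500) = 0.829029
R(C) = exp(−0.000063 × 2500) = 0.854277
R(D) = exp(−0.00010 × 2500) = 0.778801
R(E) = exp(−0.00011 × 2500) = 0.759572
Parallel (B and C): 1 − (1 − 0.829029)(1 − 0.854277) = 0.975086
Series (A and [0.975086]): 0.722527 × 0.975086 = 0.704526
Series (D and E): 0.778801 × 0.759572 = 0.591555
Parallel ([0.704526] and [0.591555]): 1 − (1 − 0.704526)(1 − 0.591555) = 0.8793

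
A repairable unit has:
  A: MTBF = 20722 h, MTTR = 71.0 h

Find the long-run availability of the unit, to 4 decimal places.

0.9966

A(A) = MTBF/(MTBF+MTTR) = 20722/(20722+71.0) = 0.9966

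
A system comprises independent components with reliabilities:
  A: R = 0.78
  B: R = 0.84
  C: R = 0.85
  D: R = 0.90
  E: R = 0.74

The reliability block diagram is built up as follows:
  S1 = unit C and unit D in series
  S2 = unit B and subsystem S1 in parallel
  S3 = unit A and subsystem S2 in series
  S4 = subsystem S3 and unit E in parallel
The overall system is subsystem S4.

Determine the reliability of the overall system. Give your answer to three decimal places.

0.935

Series (C and D): 0.85000 × 0.90000 = 0.76500
Parallel (B and [0.76500]): 1 − (1 − 0.84000)(1 − 0.76500) = 0.96240
Series (A and [0.96240]): 0.78000 × 0.96240 = 0.75067
Parallel ([0.75067] and E): 1 − (1 − 0.75067)(1 − 0.74000) = 0.935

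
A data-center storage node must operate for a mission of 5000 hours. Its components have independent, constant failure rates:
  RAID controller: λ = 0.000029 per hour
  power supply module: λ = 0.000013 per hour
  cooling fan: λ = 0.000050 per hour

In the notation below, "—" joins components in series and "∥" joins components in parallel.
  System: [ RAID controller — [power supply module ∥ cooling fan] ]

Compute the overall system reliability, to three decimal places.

0.853

R(RAID controller) = exp(−0.000029 × 5000) = 0.86502
R(power supply module) = exp(−0.000013 × 5000) = 0.93707
R(cooling fan) = exp(−0.000050 × 5000) = 0.77880
Parallel (power supply module and cooling fan): 1 − (1 − 0.93707)(1 − 0.77880) = 0.98608
Series (RAID controller and [0.98608]): 0.86502 × 0.98608 = 0.853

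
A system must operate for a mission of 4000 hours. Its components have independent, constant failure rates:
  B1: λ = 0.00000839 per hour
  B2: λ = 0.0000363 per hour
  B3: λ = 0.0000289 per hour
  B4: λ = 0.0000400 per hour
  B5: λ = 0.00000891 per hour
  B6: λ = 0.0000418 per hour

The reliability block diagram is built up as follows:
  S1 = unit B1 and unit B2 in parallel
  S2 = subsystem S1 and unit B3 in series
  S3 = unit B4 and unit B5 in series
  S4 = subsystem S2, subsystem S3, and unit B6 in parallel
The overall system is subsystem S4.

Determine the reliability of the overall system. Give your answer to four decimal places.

R(B1) = exp(−0.00000839 × 4000) = 0.966997
R(B2) = exp(−0.0000363 × 4000) = 0.864849
R(B3) = exp(−0.0000289 × 4000) = 0.890831
R(B4) = exp(−0.0000400 × 4000) = 0.852144
R(B5) = exp(−0.00000891 × 4000) = 0.964988
R(B6) = exp(−0.0000418 × 4000) = 0.846030
Parallel (B1 and B2): 1 − (1 − 0.966997)(1 − 0.864849) = 0.995540
Series ([0.995540] and B3): 0.995540 × 0.890831 = 0.886858
Series (B4 and B5): 0.852144 × 0.964988 = 0.822309
Parallel ([0.886858], [0.822309], and B6): 1 − (1 − 0.886858)(1 − 0.822309)(1 − 0.846030) = 0.9969

0.9969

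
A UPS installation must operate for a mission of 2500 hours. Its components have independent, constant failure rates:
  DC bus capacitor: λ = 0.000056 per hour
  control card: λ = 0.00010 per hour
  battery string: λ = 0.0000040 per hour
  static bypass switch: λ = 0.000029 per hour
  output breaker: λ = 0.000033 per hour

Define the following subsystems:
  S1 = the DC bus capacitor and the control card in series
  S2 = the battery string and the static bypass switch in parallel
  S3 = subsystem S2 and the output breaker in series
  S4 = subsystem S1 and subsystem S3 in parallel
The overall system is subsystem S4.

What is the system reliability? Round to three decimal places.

0.974

R(DC bus capacitor) = exp(−0.000056 × 2500) = 0.86936
R(control card) = exp(−0.00010 × 2500) = 0.77880
R(battery string) = exp(−0.0000040 × 2500) = 0.99005
R(static bypass switch) = exp(−0.000029 × 2500) = 0.93007
R(output breaker) = exp(−0.000033 × 2500) = 0.92081
Series (DC bus capacitor and control card): 0.86936 × 0.77880 = 0.67706
Parallel (battery string and static bypass switch): 1 − (1 − 0.99005)(1 − 0.93007) = 0.99930
Series ([0.99930] and output breaker): 0.99930 × 0.92081 = 0.92017
Parallel ([0.67706] and [0.92017]): 1 − (1 − 0.67706)(1 − 0.92017) = 0.974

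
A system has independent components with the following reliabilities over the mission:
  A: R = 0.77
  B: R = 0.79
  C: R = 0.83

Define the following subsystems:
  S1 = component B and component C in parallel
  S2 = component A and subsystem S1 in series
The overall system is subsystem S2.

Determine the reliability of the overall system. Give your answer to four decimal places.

Parallel (B and C): 1 − (1 − 0.790000)(1 − 0.830000) = 0.964300
Series (A and [0.964300]): 0.770000 × 0.964300 = 0.7425

0.7425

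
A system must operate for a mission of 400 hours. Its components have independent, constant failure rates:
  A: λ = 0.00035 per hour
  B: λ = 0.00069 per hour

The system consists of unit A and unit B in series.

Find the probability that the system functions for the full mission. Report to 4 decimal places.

0.6597

R(A) = exp(−0.00035 × 400) = 0.869358
R(B) = exp(−0.00069 × 400) = 0.758813
Series (A and B): 0.869358 × 0.758813 = 0.6597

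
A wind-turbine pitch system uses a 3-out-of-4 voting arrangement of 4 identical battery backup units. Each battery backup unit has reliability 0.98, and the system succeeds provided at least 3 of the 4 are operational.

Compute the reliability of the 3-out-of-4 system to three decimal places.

R = Σ_{i=3}^{4} C(4,i) p^i (1−p)^{4−i} with p = 0.98
C(4,3)·0.98^3·0.02^1 = 0.07530
C(4,4)·0.98^4·0.02^0 = 0.92237
Sum = 0.998

0.998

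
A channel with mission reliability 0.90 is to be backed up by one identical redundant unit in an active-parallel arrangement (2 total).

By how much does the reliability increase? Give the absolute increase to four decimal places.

R_before = 0.90
R_after = 1 − (1 − 0.90)^2 = 0.9900
ΔR = 0.9900 − 0.90 = 0.0900

0.0900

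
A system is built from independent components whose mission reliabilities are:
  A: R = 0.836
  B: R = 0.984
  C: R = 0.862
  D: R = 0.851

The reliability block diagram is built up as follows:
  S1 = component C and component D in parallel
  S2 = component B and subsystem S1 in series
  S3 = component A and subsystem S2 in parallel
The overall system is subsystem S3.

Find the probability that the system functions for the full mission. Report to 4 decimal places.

0.9941

Parallel (C and D): 1 − (1 − 0.862000)(1 − 0.851000) = 0.979438
Series (B and [0.979438]): 0.984000 × 0.979438 = 0.963767
Parallel (A and [0.963767]): 1 − (1 − 0.836000)(1 − 0.963767) = 0.9941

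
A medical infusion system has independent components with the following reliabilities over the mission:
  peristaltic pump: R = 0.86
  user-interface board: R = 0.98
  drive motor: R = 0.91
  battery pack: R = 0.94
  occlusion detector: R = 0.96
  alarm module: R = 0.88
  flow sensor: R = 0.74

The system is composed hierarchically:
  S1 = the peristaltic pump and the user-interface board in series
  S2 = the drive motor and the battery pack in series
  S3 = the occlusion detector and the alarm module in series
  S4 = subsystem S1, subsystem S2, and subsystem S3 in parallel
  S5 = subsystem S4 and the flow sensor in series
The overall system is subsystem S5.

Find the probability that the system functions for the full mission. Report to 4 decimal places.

0.7374

Series (peristaltic pump and user-interface board): 0.860000 × 0.980000 = 0.842800
Series (drive motor and battery pack): 0.910000 × 0.940000 = 0.855400
Series (occlusion detector and alarm module): 0.960000 × 0.880000 = 0.844800
Parallel ([0.842800], [0.855400], and [0.844800]): 1 − (1 − 0.842800)(1 − 0.855400)(1 − 0.844800) = 0.996472
Series ([0.996472] and flow sensor): 0.996472 × 0.740000 = 0.7374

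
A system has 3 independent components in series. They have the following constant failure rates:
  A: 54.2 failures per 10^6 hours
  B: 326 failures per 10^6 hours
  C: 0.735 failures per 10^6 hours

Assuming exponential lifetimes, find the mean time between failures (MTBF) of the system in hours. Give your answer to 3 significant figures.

2630

Series of exponential components: λ_sys = Σ λ_i
λ_sys = 0.0000542 + 0.000326 + 0.000000735 = 3.8093e-04 /h
MTBF = 1 / λ_sys = 2630 h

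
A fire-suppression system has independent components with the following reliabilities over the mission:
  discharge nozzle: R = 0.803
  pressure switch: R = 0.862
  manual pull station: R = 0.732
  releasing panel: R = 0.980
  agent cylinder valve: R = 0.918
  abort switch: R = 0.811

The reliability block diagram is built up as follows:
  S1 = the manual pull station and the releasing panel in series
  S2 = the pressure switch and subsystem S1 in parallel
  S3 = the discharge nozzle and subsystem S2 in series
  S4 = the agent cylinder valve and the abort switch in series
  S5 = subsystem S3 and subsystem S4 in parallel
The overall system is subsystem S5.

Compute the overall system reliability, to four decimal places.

0.9417

Series (manual pull station and releasing panel): 0.732000 × 0.980000 = 0.717360
Parallel (pressure switch and [0.717360]): 1 − (1 − 0.862000)(1 − 0.717360) = 0.960996
Series (discharge nozzle and [0.960996]): 0.803000 × 0.960996 = 0.771680
Series (agent cylinder valve and abort switch): 0.918000 × 0.811000 = 0.744498
Parallel ([0.771680] and [0.744498]): 1 − (1 − 0.771680)(1 − 0.744498) = 0.9417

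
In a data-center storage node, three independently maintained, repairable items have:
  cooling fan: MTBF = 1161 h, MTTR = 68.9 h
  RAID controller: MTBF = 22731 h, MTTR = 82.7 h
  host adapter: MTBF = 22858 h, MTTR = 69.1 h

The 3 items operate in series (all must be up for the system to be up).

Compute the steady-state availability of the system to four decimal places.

A(cooling fan) = MTBF/(MTBF+MTTR) = 1161/(1161+68.9) = 0.943979
A(RAID controller) = MTBF/(MTBF+MTTR) = 22731/(22731+82.7) = 0.996375
A(host adapter) = MTBF/(MTBF+MTTR) = 22858/(22858+69.1) = 0.996986
Series availability: 0.943979 × 0.996375 × 0.996986 = 0.9377

0.9377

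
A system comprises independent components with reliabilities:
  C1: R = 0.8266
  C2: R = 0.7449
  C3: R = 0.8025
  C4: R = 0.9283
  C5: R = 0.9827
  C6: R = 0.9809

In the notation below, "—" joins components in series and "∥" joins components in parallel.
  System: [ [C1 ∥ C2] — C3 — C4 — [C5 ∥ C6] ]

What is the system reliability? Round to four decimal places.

0.7118

Parallel (C1 and C2): 1 − (1 − 0.826600)(1 − 0.744900) = 0.955766
Parallel (C5 and C6): 1 − (1 − 0.982700)(1 − 0.980900) = 0.999670
Series ([0.955766], C3, C4, and [0.999670]): 0.955766 × 0.802500 × 0.928300 × 0.999670 = 0.7118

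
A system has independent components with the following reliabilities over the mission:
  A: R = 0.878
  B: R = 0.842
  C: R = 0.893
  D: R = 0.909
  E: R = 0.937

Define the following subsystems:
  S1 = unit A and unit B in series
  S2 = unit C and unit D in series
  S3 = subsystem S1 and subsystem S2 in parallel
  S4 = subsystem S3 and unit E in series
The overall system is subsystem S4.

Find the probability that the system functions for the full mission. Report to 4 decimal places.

0.8910

Series (A and B): 0.878000 × 0.842000 = 0.739276
Series (C and D): 0.893000 × 0.909000 = 0.811737
Parallel ([0.739276] and [0.811737]): 1 − (1 − 0.739276)(1 − 0.811737) = 0.950915
Series ([0.950915] and E): 0.950915 × 0.937000 = 0.8910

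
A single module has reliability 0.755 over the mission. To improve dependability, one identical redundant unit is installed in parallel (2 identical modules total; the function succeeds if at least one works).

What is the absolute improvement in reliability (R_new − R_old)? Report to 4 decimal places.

R_before = 0.755
R_after = 1 − (1 − 0.755)^2 = 0.9400
ΔR = 0.9400 − 0.755 = 0.1850

0.1850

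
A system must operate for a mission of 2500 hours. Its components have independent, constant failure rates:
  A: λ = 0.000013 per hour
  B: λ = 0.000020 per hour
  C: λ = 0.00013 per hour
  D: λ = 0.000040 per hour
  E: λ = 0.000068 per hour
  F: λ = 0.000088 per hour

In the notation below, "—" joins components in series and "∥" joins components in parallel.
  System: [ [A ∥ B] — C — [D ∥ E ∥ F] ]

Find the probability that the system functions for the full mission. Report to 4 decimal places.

R(A) = exp(−0.000013 × 2500) = 0.968022
R(B) = exp(−0.000020 × 2500) = 0.951229
R(C) = exp(−0.00013 × 2500) = 0.722527
R(D) = exp(−0.000040 × 2500) = 0.904837
R(E) = exp(−0.000068 × 2500) = 0.843665
R(F) = exp(−0.000088 × 2500) = 0.802519
Parallel (A and B): 1 − (1 − 0.968022)(1 − 0.951229) = 0.998440
Parallel (D, E, and F): 1 − (1 − 0.904837)(1 − 0.843665)(1 − 0.802519) = 0.997062
Series ([0.998440], C, and [0.997062]): 0.998440 × 0.722527 × 0.997062 = 0.7193

0.7193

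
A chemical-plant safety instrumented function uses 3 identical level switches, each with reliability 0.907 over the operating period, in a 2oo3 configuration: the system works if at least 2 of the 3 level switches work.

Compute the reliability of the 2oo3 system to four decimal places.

0.9757

R = Σ_{i=2}^{3} C(3,i) p^i (1−p)^{3−i} with p = 0.907
C(3,2)·0.907^2·0.093^1 = 0.229519
C(3,3)·0.907^3·0.093^0 = 0.746143
Sum = 0.9757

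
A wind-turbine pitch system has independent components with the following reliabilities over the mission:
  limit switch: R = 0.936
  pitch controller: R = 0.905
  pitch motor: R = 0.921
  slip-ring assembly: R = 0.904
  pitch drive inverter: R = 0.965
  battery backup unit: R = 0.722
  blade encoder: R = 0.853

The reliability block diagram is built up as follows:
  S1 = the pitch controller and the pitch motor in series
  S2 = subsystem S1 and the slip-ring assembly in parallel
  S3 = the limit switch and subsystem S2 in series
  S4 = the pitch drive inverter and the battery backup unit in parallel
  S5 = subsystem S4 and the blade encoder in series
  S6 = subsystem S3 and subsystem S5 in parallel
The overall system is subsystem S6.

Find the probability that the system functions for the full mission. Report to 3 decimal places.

0.988

Series (pitch controller and pitch motor): 0.90500 × 0.92100 = 0.83351
Parallel ([0.83351] and slip-ring assembly): 1 − (1 − 0.83351)(1 − 0.90400) = 0.98402
Series (limit switch and [0.98402]): 0.93600 × 0.98402 = 0.92104
Parallel (pitch drive inverter and battery backup unit): 1 − (1 − 0.96500)(1 − 0.72200) = 0.99027
Series ([0.99027] and blade encoder): 0.99027 × 0.85300 = 0.84470
Parallel ([0.92104] and [0.84470]): 1 − (1 − 0.92104)(1 − 0.84470) = 0.988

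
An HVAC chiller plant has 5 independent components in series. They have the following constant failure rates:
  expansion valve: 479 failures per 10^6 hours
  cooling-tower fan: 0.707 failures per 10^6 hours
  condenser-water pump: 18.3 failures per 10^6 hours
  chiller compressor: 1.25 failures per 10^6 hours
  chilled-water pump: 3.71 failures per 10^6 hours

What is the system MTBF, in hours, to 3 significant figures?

Series of exponential components: λ_sys = Σ λ_i
λ_sys = 0.000479 + 0.000000707 + 0.0000183 + 0.00000125 + 0.00000371 = 5.0297e-04 /h
MTBF = 1 / λ_sys = 1990 h

1990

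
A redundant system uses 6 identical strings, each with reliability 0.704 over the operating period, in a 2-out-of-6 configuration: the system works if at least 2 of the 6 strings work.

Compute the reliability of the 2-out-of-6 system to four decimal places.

0.9897

R = Σ_{i=2}^{6} C(6,i) p^i (1−p)^{6−i} with p = 0.704
C(6,2)·0.704^2·0.296^4 = 0.057069
C(6,3)·0.704^3·0.296^3 = 0.180977
C(6,4)·0.704^4·0.296^2 = 0.322824
C(6,5)·0.704^5·0.296^1 = 0.307119
C(6,6)·0.704^6·0.296^0 = 0.121741
Sum = 0.9897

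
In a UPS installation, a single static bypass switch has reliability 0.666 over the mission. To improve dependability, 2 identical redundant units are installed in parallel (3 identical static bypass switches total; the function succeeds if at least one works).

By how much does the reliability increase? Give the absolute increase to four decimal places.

R_before = 0.666
R_after = 1 − (1 − 0.666)^3 = 0.9627
ΔR = 0.9627 − 0.666 = 0.2967

0.2967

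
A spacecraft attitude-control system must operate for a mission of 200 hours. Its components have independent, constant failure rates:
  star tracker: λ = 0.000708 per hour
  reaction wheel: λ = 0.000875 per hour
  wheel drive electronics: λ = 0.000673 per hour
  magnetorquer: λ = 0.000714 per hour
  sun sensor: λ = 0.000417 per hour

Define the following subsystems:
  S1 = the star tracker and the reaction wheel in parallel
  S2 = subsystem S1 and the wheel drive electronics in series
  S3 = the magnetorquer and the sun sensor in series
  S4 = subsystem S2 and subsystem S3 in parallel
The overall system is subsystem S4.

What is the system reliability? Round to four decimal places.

R(star tracker) = exp(−0.000708 × 200) = 0.867968
R(reaction wheel) = exp(−0.000875 × 200) = 0.839457
R(wheel drive electronics) = exp(−0.000673 × 200) = 0.874065
R(magnetorquer) = exp(−0.000714 × 200) = 0.866927
R(sun sensor) = exp(−0.000417 × 200) = 0.919983
Parallel (star tracker and reaction wheel): 1 − (1 − 0.867968)(1 − 0.839457) = 0.978803
Series ([0.978803] and wheel drive electronics): 0.978803 × 0.874065 = 0.855537
Series (magnetorquer and sun sensor): 0.866927 × 0.919983 = 0.797558
Parallel ([0.855537] and [0.797558]): 1 − (1 − 0.855537)(1 − 0.797558) = 0.9708

0.9708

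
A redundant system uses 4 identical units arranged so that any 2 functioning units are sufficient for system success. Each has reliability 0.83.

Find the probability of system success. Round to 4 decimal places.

R = Σ_{i=2}^{4} C(4,i) p^i (1−p)^{4−i} with p = 0.83
C(4,2)·0.83^2·0.17^2 = 0.119455
C(4,3)·0.83^3·0.17^1 = 0.388815
C(4,4)·0.83^4·0.17^0 = 0.474583
Sum = 0.9829

0.9829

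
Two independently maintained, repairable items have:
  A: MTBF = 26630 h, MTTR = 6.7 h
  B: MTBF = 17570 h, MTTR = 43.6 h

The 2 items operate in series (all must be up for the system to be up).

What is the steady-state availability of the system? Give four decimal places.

0.9973

A(A) = MTBF/(MTBF+MTTR) = 26630/(26630+6.7) = 0.999748
A(B) = MTBF/(MTBF+MTTR) = 17570/(17570+43.6) = 0.997525
Series availability: 0.999748 × 0.997525 = 0.9973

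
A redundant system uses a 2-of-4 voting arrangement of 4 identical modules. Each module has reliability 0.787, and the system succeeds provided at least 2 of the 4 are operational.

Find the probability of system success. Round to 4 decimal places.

0.9675

R = Σ_{i=2}^{4} C(4,i) p^i (1−p)^{4−i} with p = 0.787
C(4,2)·0.787^2·0.213^2 = 0.168601
C(4,3)·0.787^3·0.213^1 = 0.415302
C(4,4)·0.787^4·0.213^0 = 0.383618
Sum = 0.9675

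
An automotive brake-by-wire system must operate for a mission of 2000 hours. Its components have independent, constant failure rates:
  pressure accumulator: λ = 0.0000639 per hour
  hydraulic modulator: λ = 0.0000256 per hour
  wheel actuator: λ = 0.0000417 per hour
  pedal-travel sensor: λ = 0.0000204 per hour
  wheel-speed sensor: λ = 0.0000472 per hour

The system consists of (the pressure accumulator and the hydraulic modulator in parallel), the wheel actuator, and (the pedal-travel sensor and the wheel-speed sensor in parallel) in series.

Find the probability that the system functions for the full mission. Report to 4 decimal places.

0.9112

R(pressure accumulator) = exp(−0.0000639 × 2000) = 0.880029
R(hydraulic modulator) = exp(−0.0000256 × 2000) = 0.950089
R(wheel actuator) = exp(−0.0000417 × 2000) = 0.919983
R(pedal-travel sensor) = exp(−0.0000204 × 2000) = 0.960021
R(wheel-speed sensor) = exp(−0.0000472 × 2000) = 0.909919
Parallel (pressure accumulator and hydraulic modulator): 1 − (1 − 0.880029)(1 − 0.950089) = 0.994012
Parallel (pedal-travel sensor and wheel-speed sensor): 1 − (1 − 0.960021)(1 − 0.909919) = 0.996399
Series ([0.994012], wheel actuator, and [0.996399]): 0.994012 × 0.919983 × 0.996399 = 0.9112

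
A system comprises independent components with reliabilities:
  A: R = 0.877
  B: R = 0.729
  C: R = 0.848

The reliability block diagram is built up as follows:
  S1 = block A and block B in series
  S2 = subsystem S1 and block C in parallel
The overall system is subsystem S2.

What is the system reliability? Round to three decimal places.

Series (A and B): 0.87700 × 0.72900 = 0.63933
Parallel ([0.63933] and C): 1 − (1 − 0.63933)(1 − 0.84800) = 0.945

0.945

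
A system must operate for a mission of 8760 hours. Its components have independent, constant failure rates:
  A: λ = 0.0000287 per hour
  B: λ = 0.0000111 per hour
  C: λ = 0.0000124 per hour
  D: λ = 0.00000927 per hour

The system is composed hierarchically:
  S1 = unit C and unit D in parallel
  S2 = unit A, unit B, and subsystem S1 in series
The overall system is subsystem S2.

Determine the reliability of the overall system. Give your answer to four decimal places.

R(A) = exp(−0.0000287 × 8760) = 0.777702
R(B) = exp(−0.0000111 × 8760) = 0.907342
R(C) = exp(−0.0000124 × 8760) = 0.897068
R(D) = exp(−0.00000927 × 8760) = 0.922004
Parallel (C and D): 1 − (1 − 0.897068)(1 − 0.922004) = 0.991972
Series (A, B, and [0.991972]): 0.777702 × 0.907342 × 0.991972 = 0.7000

0.7000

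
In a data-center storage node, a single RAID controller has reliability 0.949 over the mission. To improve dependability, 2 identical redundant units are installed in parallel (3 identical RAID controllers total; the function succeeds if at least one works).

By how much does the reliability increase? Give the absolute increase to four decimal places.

R_before = 0.949
R_after = 1 − (1 − 0.949)^3 = 0.9999
ΔR = 0.9999 − 0.949 = 0.0509

0.0509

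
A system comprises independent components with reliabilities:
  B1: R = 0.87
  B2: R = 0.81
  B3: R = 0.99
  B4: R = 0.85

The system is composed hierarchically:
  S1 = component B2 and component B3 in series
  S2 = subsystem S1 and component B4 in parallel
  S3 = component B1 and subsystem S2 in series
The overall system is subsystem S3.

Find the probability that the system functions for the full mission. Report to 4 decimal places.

Series (B2 and B3): 0.810000 × 0.990000 = 0.801900
Parallel ([0.801900] and B4): 1 − (1 − 0.801900)(1 − 0.850000) = 0.970285
Series (B1 and [0.970285]): 0.870000 × 0.970285 = 0.8441

0.8441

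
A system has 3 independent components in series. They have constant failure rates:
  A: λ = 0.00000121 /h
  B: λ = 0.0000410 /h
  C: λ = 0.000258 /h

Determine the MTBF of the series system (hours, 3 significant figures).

Series of exponential components: λ_sys = Σ λ_i
λ_sys = 0.00000121 + 0.0000410 + 0.000258 = 3.0021e-04 /h
MTBF = 1 / λ_sys = 3330 h

3330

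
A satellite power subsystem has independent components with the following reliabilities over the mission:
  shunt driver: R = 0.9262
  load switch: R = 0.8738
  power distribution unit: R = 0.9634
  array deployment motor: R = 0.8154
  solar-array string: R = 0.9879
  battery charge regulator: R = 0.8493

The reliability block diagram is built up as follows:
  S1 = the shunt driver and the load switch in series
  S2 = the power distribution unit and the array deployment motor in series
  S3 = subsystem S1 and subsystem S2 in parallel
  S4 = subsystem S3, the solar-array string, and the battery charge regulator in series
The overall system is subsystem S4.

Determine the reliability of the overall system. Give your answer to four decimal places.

0.8047

Series (shunt driver and load switch): 0.926200 × 0.873800 = 0.809314
Series (power distribution unit and array deployment motor): 0.963400 × 0.815400 = 0.785556
Parallel ([0.809314] and [0.785556]): 1 − (1 − 0.809314)(1 − 0.785556) = 0.959109
Series ([0.959109], solar-array string, and battery charge regulator): 0.959109 × 0.987900 × 0.849300 = 0.8047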